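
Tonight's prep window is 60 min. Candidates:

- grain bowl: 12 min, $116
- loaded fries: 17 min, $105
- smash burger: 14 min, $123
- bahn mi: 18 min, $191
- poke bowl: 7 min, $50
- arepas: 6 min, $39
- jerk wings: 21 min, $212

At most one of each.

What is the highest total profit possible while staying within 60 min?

576

A density-first pass picks grain bowl + bahn mi + poke bowl + jerk wings — 569 at 58 min.
Dropping grain bowl frees 12 min; slotting in smash burger (14 min) lifts the total to 576 at 60 min.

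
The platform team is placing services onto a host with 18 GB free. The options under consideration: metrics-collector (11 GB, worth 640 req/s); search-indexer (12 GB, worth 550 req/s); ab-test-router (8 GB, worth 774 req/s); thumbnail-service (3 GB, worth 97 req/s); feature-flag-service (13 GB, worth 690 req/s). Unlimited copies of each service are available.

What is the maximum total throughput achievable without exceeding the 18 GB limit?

1548

2×ab-test-router uses 16 of the 18 GB and totals 1548.
Nothing else within 18 GB beats 1548.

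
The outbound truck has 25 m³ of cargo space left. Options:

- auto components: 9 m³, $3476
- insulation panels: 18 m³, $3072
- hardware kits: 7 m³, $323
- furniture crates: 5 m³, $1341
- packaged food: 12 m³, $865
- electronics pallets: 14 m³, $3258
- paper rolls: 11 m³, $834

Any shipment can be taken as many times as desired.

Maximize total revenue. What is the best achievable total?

8293

By revenue per m³: auto components 386.22, furniture crates 268.20, electronics pallets 232.71, insulation panels 170.67 lead.
The ratio ordering already packs tightly: 2×auto components + furniture crates, 23 m³, 8293.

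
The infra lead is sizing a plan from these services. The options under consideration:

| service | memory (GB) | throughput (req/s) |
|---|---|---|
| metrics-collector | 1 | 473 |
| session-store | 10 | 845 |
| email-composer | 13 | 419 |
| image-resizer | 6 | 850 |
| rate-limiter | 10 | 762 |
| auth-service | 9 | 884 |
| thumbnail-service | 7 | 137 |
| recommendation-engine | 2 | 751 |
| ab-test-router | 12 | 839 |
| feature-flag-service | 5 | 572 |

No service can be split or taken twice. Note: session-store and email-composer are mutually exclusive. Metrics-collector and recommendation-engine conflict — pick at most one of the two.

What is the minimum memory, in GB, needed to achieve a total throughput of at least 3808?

Minimise GB subject to total throughput ≥ 3808.
session-store + image-resizer + auth-service + recommendation-engine + feature-flag-service reaches 3902 using 32 GB.
Any bundle with less than 32 GB falls short of 3808.

32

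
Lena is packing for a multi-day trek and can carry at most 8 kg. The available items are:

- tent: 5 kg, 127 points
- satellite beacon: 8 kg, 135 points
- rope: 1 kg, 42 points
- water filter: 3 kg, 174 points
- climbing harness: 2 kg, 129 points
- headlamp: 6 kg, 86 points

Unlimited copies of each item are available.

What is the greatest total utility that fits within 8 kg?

4×climbing harness uses 8 of the 8 kg and totals 516.

516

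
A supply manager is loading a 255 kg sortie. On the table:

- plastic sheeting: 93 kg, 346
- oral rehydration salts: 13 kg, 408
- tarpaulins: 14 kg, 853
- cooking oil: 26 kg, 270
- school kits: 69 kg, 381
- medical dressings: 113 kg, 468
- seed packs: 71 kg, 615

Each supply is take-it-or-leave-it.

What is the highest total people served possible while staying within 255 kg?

2614

The ratio heuristic lands on oral rehydration salts + tarpaulins + cooking oil + school kits + seed packs (2527) but leaves 62 kg idle.
Dropping school kits frees 69 kg; slotting in medical dressings (113 kg) lifts the total to 2614 at 237 kg.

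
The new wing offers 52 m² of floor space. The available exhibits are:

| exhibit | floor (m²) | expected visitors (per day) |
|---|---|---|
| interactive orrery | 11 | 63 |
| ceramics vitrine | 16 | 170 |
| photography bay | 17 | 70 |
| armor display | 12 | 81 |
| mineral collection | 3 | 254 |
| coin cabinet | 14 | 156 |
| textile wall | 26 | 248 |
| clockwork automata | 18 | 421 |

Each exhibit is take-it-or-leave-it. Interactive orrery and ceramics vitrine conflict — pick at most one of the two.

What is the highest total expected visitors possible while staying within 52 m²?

Ceramics vitrine + mineral collection + coin cabinet + clockwork automata uses 51 of the 52 m² and totals 1001.
An exhaustive check of the 256 subsets confirms 1001.

1001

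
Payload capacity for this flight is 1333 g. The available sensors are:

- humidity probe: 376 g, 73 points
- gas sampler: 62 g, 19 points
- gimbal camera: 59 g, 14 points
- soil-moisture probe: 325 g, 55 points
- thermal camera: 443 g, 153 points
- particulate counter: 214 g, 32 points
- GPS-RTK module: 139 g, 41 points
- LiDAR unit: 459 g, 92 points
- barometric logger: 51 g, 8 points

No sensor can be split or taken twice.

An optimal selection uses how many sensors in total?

5

Best achievable data value is 337.
One optimal bundle: gas sampler + thermal camera + particulate counter + GPS-RTK module + LiDAR unit (1317 g).
Every optimal selection uses 5 sensors.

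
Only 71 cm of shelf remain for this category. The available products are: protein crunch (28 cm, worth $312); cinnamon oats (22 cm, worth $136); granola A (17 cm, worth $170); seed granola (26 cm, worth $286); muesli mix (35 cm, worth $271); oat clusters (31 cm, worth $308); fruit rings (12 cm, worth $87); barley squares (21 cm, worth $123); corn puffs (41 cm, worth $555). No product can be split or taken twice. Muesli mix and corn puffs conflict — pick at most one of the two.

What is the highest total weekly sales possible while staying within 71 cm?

Best packing: protein crunch + corn puffs — 69 cm, 867 total.
Every other selection either busts 71 cm or breaks a pairing rule or fails to beat 867.

867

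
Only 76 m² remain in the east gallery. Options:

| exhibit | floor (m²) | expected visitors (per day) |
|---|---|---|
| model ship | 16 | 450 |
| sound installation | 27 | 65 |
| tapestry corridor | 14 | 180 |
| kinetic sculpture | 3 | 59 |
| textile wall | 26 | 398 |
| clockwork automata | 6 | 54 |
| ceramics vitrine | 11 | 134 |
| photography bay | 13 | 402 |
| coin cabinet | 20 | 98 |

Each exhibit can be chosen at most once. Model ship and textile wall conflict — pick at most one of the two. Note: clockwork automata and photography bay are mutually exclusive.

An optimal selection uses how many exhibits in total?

Optimal total is 1264.
One optimal bundle: model ship + tapestry corridor + ceramics vitrine + photography bay + coin cabinet (74 m²).
All optima have 5 exhibits.

5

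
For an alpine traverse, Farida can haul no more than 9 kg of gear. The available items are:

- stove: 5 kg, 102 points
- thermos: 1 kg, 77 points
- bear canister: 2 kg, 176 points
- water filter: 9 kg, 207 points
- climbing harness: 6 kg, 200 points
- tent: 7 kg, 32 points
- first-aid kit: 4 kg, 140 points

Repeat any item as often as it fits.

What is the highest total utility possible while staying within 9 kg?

781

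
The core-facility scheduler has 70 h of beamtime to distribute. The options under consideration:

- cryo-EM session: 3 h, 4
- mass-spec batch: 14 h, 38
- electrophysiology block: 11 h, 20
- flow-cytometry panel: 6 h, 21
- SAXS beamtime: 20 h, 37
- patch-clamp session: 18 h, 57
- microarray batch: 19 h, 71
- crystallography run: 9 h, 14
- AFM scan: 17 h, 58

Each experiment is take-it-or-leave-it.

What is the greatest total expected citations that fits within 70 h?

224

Filling by ratio: flow-cytometry panel + patch-clamp session + microarray batch + crystallography run + AFM scan for 221, with 1 h left unused.
The 15 h tied up in flow-cytometry panel and crystallography run is better spent on mass-spec batch — total rises to 224 (68 h).
The closest alternative, flow-cytometry panel + patch-clamp session + microarray batch + crystallography run + AFM scan, reaches only 221.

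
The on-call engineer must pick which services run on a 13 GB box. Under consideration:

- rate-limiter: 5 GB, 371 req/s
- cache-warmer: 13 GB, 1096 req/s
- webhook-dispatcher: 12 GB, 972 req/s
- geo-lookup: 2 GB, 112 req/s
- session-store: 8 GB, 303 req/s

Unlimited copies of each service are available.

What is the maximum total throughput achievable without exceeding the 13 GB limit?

1096

Cache-warmer uses 13 of the 13 GB and totals 1096.
Nothing else within 13 GB beats 1096.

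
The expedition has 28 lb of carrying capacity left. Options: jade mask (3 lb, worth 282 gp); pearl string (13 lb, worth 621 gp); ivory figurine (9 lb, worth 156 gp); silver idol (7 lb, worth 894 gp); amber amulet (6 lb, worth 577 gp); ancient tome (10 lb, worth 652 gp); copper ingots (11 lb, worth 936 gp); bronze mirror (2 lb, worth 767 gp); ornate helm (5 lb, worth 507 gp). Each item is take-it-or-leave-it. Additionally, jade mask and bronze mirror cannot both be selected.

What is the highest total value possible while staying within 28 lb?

3174

Silver idol + amber amulet + copper ingots + bronze mirror uses 26 of the 28 lb and totals 3174.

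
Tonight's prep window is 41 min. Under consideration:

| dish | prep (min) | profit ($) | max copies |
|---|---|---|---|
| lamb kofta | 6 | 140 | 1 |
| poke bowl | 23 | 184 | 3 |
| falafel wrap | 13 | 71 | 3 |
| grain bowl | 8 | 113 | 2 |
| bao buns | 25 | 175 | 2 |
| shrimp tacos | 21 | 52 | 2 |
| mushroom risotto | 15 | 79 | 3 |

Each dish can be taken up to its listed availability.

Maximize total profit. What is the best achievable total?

445

Density check — lamb kofta 23.33, grain bowl 14.12, poke bowl 8.00, bao buns 7.00 are the best per min.
Filling by ratio: lamb kofta + falafel wrap + 2×grain bowl for 437, with 6 min left unused.
Replace falafel wrap with mushroom risotto: the trade gains 8 net, giving 445 at 37 min.
That's the maximum — no swap from here does better than 445.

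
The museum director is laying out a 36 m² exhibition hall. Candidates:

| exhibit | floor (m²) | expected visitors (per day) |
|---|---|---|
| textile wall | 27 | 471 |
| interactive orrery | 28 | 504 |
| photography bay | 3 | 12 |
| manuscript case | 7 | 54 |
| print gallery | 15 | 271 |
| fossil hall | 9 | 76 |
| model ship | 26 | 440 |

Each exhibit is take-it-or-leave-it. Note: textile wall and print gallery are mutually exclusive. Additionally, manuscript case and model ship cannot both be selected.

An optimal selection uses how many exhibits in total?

The maximum expected visitors within 36 m² is 558.
One optimal bundle: interactive orrery + manuscript case (35 m²).
Any selection reaching 558 contains exactly 2 exhibits.

2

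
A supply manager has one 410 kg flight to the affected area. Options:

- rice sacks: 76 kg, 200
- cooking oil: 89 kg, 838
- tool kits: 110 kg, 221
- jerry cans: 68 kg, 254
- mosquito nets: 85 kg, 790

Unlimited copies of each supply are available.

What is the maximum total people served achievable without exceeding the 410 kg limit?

3414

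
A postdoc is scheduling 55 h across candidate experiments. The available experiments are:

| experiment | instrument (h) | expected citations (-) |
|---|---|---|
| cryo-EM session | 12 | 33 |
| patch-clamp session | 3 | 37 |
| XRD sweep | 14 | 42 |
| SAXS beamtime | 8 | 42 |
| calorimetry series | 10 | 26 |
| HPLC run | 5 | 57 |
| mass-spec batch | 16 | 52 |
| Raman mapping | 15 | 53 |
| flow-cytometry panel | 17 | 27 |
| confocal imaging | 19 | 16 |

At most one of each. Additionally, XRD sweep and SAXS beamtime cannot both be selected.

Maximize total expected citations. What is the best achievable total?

Ranking by ratio (expected citations/h): patch-clamp session 12.33, HPLC run 11.40, SAXS beamtime 5.25, Raman mapping 3.53.
The ratio heuristic lands on patch-clamp session + SAXS beamtime + HPLC run + mass-spec batch + Raman mapping (241) but leaves 8 h idle.
Replace mass-spec batch with cryo-EM session + calorimetry series: the trade gains 7 net, giving 248 at 53 h.

248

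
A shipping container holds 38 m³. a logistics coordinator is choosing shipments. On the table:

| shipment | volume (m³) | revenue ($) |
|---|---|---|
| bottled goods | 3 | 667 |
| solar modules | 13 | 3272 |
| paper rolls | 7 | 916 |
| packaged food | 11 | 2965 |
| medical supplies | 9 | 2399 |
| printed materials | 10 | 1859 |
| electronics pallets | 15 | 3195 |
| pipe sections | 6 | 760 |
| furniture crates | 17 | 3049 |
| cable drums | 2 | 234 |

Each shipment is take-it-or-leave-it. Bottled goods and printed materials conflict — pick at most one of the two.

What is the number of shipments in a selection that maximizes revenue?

5

Best achievable revenue is 9537.
One optimal bundle: bottled goods + solar modules + packaged food + medical supplies + cable drums (38 m³).
Any selection reaching 9537 contains exactly 5 shipments.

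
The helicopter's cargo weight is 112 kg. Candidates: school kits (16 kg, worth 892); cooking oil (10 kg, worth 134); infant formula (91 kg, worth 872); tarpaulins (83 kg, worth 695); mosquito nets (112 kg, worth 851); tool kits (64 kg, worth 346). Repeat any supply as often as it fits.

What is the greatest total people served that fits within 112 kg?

6244

7×school kits uses 112 of the 112 kg and totals 6244.
Nothing else within 112 kg beats 6244.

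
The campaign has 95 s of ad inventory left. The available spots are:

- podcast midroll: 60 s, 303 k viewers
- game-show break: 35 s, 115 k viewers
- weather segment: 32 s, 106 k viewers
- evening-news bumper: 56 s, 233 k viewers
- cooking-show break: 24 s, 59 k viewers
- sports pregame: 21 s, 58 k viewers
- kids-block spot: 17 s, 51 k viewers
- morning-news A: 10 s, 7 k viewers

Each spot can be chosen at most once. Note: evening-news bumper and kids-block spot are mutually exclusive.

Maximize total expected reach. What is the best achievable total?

418

Ranking by ratio (expected reach/s): podcast midroll 5.05, evening-news bumper 4.16, weather segment 3.31.
Greedy by ratio would take podcast midroll + weather segment: 92 s used, total 409.
The 32 s tied up in weather segment is better spent on game-show break — total rises to 418 (95 s).
Runner-up podcast midroll + weather segment tops out at 409.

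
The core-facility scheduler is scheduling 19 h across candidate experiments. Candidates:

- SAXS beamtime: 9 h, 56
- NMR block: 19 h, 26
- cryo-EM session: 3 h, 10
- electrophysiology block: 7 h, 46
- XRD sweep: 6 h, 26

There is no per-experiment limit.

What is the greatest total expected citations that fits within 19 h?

112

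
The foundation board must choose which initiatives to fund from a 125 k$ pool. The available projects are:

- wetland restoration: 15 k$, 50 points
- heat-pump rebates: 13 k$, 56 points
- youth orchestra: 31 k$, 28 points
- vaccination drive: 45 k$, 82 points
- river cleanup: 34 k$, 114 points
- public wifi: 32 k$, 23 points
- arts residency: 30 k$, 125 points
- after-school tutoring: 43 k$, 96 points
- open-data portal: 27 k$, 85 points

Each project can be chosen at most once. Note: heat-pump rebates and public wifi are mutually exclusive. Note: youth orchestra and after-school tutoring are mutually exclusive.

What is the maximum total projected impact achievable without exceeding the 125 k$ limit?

430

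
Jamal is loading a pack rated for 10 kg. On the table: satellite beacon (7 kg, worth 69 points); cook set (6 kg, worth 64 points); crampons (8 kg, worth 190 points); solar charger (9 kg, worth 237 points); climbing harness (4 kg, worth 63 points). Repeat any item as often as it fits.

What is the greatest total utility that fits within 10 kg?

237

Solar charger uses 9 of the 10 kg and totals 237.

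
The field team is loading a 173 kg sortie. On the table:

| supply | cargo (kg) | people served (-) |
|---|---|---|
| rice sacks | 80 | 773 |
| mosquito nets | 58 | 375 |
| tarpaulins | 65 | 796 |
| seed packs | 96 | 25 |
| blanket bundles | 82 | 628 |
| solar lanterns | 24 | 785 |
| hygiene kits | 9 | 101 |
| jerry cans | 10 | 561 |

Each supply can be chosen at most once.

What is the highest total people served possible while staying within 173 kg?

The ratio ordering already packs tightly: mosquito nets + tarpaulins + solar lanterns + hygiene kits + jerry cans, 166 kg, 2618.

2618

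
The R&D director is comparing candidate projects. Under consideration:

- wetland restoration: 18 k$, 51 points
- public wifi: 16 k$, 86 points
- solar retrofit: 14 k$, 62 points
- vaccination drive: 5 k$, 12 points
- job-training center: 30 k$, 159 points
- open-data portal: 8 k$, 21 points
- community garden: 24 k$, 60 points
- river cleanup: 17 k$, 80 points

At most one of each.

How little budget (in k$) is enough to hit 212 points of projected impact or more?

44

Need the lightest bundle worth ≥ 212.
Taking solar retrofit + job-training center gives 221 (≥ 212) for 44 k$.
No combination under 44 k$ hits 212.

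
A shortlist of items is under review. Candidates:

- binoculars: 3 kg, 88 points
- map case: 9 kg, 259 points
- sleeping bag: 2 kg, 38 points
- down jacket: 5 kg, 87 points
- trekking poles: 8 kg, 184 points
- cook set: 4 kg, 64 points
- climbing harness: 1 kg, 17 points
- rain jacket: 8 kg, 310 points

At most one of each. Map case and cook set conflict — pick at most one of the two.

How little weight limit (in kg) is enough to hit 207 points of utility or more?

Need the lightest bundle worth ≥ 207.
rain jacket reaches 310 using 8 kg.
Any bundle with less than 8 kg falls short of 207.

8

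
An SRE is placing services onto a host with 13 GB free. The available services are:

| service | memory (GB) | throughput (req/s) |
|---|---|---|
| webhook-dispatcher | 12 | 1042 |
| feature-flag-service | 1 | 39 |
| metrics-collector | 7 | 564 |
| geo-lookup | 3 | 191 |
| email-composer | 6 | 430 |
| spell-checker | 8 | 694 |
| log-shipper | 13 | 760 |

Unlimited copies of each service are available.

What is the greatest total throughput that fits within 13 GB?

Density check — webhook-dispatcher 86.83, spell-checker 86.75, metrics-collector 80.57 are the best per GB.
Best packing: webhook-dispatcher + feature-flag-service — 13 GB, 1081 total.

1081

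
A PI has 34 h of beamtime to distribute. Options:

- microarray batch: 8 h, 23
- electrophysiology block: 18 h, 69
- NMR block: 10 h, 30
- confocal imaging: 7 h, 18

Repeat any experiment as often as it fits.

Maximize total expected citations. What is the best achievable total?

115

Filling by ratio: electrophysiology block + NMR block for 99, with 6 h left unused.
Replace NMR block with 2×microarray batch: the trade gains 16 net, giving 115 at 34 h.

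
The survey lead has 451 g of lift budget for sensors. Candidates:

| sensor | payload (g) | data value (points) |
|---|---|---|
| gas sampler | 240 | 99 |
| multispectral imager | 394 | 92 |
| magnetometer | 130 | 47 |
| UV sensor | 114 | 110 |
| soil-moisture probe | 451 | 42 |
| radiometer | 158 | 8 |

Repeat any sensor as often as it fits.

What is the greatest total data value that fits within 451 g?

330

Best packing: 3×UV sensor — 342 g, 330 total.
No other feasible combination exceeds 330.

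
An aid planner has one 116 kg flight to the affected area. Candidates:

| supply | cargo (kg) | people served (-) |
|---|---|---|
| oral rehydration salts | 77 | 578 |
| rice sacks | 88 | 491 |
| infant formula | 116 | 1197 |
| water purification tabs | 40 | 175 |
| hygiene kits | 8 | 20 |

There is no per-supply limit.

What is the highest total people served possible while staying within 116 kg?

1197

The ratio ordering already packs tightly: infant formula, 116 kg, 1197.
That's the maximum — no swap from here does better than 1197.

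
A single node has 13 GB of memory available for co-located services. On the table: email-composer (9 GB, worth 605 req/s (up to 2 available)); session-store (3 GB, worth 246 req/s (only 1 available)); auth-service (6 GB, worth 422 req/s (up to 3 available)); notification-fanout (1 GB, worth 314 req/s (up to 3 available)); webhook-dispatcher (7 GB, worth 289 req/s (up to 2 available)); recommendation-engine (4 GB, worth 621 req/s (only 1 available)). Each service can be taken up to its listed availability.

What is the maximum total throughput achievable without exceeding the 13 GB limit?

1985

Ranking by ratio (throughput/GB): notification-fanout 314.00, recommendation-engine 155.25, session-store 82.00.
Greedy by ratio would take session-store + 3×notification-fanout + recommendation-engine: 10 GB used, total 1809.
Replace session-store with auth-service: the trade gains 176 net, giving 1985 at 13 GB.
Nothing else within 13 GB beats 1985.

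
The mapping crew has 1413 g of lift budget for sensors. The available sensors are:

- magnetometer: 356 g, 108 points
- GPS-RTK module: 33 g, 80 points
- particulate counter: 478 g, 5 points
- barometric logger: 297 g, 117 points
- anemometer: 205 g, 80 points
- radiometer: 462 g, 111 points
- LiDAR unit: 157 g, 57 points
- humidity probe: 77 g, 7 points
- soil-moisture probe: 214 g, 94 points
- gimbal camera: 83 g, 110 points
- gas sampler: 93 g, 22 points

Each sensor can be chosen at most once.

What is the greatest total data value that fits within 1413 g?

646

By data value per g: GPS-RTK module 2.42, gimbal camera 1.33, soil-moisture probe 0.44 lead.
Best packing: magnetometer + GPS-RTK module + barometric logger + anemometer + LiDAR unit + soil-moisture probe + gimbal camera — 1345 g, 646 total.
That's the maximum — no swap from here does better than 646.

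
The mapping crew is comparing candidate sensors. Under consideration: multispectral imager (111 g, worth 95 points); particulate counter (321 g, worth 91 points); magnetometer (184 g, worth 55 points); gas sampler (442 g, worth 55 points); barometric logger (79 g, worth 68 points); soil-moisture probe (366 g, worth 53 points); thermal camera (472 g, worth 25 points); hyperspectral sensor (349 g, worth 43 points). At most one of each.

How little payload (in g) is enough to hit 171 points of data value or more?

Minimise g subject to total data value ≥ 171.
Taking multispectral imager + magnetometer + barometric logger gives 218 (≥ 171) for 374 g.
No combination under 374 g hits 171.

374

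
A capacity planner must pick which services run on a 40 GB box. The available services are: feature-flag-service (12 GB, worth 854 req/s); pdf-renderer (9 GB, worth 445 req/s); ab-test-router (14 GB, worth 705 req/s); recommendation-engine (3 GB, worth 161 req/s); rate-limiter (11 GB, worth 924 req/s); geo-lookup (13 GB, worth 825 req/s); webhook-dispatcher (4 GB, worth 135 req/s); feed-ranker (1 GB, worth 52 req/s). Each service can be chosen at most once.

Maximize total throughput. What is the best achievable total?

Feature-flag-service + recommendation-engine + rate-limiter + geo-lookup + feed-ranker uses 40 of the 40 GB and totals 2816.
Nothing else within 40 GB beats 2816.

2816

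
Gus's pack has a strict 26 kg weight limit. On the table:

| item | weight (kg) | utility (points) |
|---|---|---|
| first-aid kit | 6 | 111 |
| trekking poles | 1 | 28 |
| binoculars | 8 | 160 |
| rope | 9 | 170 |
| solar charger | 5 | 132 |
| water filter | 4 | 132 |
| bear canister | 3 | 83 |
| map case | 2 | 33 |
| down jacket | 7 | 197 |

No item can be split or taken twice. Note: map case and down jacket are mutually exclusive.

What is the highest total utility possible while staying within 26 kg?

683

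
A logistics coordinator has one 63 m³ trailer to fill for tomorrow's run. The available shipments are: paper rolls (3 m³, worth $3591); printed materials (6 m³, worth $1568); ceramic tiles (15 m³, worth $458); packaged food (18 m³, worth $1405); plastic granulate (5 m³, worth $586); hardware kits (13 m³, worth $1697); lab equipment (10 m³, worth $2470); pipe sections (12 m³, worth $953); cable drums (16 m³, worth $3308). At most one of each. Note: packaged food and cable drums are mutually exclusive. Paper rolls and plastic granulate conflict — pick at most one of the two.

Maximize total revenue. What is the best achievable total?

Paper rolls + printed materials + hardware kits + lab equipment + pipe sections + cable drums uses 60 of the 63 m³ and totals 13587.
An exhaustive check of the 512 subsets confirms 13587.

13587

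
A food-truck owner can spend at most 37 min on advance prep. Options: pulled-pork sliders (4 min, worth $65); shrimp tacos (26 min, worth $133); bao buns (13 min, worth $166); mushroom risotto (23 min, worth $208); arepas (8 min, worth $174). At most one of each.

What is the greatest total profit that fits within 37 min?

447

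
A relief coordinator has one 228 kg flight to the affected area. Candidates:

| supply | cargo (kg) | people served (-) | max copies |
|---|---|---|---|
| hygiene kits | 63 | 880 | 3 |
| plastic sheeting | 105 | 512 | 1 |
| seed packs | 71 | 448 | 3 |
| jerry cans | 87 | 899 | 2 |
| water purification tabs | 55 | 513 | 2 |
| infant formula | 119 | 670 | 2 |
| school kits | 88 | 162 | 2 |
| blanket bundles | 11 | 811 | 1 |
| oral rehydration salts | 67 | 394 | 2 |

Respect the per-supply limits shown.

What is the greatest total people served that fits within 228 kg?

Density check — blanket bundles 73.73, hygiene kits 13.97, jerry cans 10.33, water purification tabs 9.33 are the best per kg.
A density-first pass picks 3×hygiene kits + blanket bundles — 3451 at 200 kg.
Replace hygiene kits with jerry cans: the trade gains 19 net, giving 3470 at 224 kg.

3470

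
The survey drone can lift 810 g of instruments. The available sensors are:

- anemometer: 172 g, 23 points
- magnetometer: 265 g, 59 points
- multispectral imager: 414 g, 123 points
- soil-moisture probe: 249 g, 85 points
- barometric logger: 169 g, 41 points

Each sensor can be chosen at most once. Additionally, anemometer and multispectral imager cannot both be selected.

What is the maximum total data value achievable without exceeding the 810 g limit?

208

Density check — soil-moisture probe 0.34, multispectral imager 0.30, barometric logger 0.24 are the best per g.
Best packing: multispectral imager + soil-moisture probe — 663 g, 208 total.
That's the maximum — no feasible swap from here does better than 208.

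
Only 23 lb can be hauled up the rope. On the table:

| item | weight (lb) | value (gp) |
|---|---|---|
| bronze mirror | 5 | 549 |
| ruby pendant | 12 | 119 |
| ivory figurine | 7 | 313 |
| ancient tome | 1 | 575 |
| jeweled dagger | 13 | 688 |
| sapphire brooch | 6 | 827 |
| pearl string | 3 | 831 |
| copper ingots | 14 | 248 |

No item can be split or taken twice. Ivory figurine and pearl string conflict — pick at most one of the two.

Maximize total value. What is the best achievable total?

Best packing: ancient tome + jeweled dagger + sapphire brooch + pearl string — 23 lb, 2921 total.

2921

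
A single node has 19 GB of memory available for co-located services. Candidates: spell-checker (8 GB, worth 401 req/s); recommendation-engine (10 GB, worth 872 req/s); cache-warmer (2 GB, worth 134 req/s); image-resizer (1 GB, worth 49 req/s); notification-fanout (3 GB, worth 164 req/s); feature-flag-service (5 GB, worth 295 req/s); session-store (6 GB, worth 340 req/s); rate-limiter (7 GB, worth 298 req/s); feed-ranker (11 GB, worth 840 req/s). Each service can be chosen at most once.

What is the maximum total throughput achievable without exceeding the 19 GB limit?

1395

Density check — recommendation-engine 87.20, feed-ranker 76.36, cache-warmer 67.00 are the best per GB.
The ratio heuristic lands on recommendation-engine + cache-warmer + image-resizer + feature-flag-service (1350) but leaves 1 GB idle.
The 5 GB tied up in feature-flag-service is better spent on session-store — total rises to 1395 (19 GB).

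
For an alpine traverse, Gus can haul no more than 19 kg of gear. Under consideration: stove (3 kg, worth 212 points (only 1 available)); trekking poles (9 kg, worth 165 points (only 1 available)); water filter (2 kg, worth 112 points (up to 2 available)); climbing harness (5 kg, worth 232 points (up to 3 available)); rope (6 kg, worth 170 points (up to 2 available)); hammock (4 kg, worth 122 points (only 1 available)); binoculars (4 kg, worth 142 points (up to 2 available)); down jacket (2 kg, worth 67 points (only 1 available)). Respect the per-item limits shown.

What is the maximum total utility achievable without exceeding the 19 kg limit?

Stove + 2×water filter + 2×climbing harness + down jacket uses 19 of the 19 kg and totals 967.
That's the maximum — no swap from here does better than 967.

967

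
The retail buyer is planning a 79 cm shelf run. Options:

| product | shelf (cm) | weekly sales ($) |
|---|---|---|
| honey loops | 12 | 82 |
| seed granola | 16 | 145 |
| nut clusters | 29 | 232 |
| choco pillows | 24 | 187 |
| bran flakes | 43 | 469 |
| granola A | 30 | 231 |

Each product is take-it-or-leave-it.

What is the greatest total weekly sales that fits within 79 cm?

Greedy by ratio would take honey loops + seed granola + bran flakes: 71 cm used, total 696.
Dropping seed granola frees 16 cm; slotting in choco pillows (24 cm) lifts the total to 738 at 79 cm.
Next best is nut clusters + bran flakes at 701 (72 cm) — short by 37.

738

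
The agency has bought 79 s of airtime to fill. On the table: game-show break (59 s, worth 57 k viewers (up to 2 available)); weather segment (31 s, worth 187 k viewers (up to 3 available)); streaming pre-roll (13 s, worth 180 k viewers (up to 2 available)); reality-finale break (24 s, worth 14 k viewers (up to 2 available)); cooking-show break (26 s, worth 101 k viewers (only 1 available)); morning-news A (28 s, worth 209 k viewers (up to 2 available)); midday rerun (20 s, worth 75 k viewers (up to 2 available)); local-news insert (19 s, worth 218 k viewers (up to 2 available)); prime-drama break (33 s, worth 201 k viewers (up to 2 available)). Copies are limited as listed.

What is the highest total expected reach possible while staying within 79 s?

825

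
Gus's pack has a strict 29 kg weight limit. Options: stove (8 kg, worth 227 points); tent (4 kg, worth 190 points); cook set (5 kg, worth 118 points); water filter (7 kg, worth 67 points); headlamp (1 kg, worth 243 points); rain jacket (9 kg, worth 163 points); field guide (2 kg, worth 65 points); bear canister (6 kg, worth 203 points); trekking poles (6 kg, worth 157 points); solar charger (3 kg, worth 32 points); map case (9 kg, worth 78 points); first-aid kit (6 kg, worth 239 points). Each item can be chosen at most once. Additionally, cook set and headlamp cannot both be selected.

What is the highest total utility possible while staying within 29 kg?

1167

Best packing: stove + tent + headlamp + field guide + bear canister + first-aid kit — 27 kg, 1167 total.
No other feasible combination exceeds 1167.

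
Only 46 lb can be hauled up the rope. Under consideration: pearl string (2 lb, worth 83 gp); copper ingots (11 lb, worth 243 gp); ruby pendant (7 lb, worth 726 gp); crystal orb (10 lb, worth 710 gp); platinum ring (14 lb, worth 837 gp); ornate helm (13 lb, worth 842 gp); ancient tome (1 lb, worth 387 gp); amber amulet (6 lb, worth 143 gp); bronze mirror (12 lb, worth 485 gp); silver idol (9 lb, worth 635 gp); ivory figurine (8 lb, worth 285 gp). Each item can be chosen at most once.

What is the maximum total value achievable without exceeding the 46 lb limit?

3510

A density-first pass picks pearl string + ruby pendant + crystal orb + ornate helm + ancient tome + silver idol — 3383 at 42 lb.
Replace crystal orb with platinum ring: the trade gains 127 net, giving 3510 at 46 lb.
The closest alternative, ruby pendant + crystal orb + platinum ring + ornate helm + ancient tome, reaches only 3502.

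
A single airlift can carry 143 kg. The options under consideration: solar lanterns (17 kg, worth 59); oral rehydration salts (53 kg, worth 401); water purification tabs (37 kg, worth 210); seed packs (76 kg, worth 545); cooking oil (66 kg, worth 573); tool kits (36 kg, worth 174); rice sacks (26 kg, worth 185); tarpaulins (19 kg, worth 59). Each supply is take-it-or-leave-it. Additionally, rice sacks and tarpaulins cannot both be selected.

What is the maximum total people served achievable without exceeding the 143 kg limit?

1118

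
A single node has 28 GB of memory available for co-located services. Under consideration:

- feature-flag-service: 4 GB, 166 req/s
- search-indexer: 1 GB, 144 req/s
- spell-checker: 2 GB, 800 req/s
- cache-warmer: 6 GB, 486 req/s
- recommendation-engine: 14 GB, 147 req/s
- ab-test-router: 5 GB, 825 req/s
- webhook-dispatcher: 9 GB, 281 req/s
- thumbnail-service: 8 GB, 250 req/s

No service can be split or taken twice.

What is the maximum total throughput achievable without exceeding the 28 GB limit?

2702

Density check — spell-checker 400.00, ab-test-router 165.00, search-indexer 144.00 are the best per GB.
Taking the top-ratio services first gives feature-flag-service + search-indexer + spell-checker + cache-warmer + ab-test-router + thumbnail-service for 2671 (26 GB).
Replace thumbnail-service with webhook-dispatcher: the trade gains 31 net, giving 2702 at 27 GB.
Nothing else within 28 GB beats 2702.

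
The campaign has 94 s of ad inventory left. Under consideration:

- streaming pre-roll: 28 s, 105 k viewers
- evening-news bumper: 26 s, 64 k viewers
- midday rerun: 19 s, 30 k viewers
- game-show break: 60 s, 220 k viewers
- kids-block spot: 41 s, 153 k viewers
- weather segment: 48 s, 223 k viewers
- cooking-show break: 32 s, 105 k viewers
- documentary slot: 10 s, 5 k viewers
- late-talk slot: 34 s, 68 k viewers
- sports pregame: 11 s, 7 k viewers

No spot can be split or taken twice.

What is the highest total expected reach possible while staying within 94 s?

376

The ratio heuristic lands on streaming pre-roll + weather segment + sports pregame (335) but leaves 7 s idle.
Dropping streaming pre-roll and sports pregame frees 39 s; slotting in kids-block spot (41 s) lifts the total to 376 at 89 s.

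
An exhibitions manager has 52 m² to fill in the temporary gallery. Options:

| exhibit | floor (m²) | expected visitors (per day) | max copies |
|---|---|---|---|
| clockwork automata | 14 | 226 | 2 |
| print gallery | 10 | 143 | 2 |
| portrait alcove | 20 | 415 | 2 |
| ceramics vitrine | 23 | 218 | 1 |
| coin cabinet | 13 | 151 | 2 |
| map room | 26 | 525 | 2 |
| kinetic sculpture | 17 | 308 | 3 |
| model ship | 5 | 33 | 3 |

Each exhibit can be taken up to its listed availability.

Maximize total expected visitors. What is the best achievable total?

1050

Taking the top-ratio exhibits first gives print gallery + 2×portrait alcove for 973 (50 m²).
Replace print gallery and 2×portrait alcove with 2×map room: the trade gains 77 net, giving 1050 at 52 m².
No other feasible combination exceeds 1050.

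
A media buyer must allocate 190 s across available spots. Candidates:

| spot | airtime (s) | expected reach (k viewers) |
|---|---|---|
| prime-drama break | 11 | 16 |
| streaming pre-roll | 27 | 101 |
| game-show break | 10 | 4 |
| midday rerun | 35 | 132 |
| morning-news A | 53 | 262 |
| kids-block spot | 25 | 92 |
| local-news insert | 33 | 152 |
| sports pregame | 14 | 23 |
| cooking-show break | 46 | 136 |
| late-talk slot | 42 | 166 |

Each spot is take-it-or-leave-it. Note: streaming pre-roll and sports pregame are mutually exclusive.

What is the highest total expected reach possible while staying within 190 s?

The ratio ordering already packs tightly: streaming pre-roll + midday rerun + morning-news A + local-news insert + late-talk slot, 190 s, 813.
Next best is midday rerun + morning-news A + kids-block spot + local-news insert + late-talk slot at 804 (188 s) — short by 9.

813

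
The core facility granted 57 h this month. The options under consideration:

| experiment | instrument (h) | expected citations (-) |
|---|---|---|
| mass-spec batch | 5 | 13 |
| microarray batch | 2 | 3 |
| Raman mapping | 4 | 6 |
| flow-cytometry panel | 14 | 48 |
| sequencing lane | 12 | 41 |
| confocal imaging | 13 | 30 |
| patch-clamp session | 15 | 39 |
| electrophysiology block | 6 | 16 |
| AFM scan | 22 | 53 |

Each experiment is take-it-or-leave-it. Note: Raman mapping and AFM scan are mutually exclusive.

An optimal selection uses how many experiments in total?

6

The maximum expected citations within 57 h is 163.
One optimal bundle: mass-spec batch + Raman mapping + flow-cytometry panel + sequencing lane + patch-clamp session + electrophysiology block (56 h).
Every optimal selection uses 6 experiments.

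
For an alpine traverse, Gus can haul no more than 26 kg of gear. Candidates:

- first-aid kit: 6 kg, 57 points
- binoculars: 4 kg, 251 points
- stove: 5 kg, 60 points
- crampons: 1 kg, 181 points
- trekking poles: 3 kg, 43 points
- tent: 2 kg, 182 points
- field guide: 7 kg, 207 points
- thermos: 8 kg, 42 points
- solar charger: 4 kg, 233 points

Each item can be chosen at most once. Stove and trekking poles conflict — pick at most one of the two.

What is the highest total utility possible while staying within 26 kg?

Taking binoculars + stove + crampons + tent + field guide + solar charger: 23 kg used, 1114 in utility.
The closest alternative, first-aid kit + binoculars + crampons + tent + field guide + solar charger, reaches only 1111.

1114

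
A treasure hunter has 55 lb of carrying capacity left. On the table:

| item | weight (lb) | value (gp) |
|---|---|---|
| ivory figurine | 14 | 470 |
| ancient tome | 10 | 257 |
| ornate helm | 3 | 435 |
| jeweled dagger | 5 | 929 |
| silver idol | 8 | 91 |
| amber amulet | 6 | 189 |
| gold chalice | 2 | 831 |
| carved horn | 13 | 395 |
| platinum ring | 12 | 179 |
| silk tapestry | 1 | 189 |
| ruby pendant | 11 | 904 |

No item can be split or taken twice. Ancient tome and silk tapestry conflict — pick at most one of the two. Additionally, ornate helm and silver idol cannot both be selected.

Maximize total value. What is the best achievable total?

Taking ivory figurine + ornate helm + jeweled dagger + amber amulet + gold chalice + carved horn + silk tapestry + ruby pendant: 55 lb used, 4342 in value.
Runner-up ivory figurine + ornate helm + jeweled dagger + amber amulet + gold chalice + carved horn + ruby pendant tops out at 4153.

4342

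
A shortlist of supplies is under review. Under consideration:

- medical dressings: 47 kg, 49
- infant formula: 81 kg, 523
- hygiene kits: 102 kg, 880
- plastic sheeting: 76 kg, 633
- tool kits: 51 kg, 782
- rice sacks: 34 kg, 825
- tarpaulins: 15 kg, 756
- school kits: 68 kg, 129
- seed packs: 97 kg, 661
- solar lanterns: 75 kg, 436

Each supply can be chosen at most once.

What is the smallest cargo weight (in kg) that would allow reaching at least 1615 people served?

Minimise kg subject to total people served ≥ 1615.
medical dressings + rice sacks + tarpaulins reaches 1630 using 96 kg.
Any bundle with less than 96 kg falls short of 1615.

96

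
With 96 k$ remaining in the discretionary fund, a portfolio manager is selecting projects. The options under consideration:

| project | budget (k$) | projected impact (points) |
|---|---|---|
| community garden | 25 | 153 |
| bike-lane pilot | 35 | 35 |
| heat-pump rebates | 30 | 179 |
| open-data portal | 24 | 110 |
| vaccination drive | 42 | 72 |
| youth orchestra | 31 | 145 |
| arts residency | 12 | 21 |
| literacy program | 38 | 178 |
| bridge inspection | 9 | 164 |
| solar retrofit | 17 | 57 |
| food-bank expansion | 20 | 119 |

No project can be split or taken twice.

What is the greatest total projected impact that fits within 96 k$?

Taking the top-ratio projects first gives community garden + heat-pump rebates + arts residency + bridge inspection + food-bank expansion for 636 (96 k$).
Dropping arts residency and food-bank expansion frees 32 k$; slotting in youth orchestra (31 k$) lifts the total to 641 at 95 k$.
An exhaustive check of the 2048 subsets confirms 641.

641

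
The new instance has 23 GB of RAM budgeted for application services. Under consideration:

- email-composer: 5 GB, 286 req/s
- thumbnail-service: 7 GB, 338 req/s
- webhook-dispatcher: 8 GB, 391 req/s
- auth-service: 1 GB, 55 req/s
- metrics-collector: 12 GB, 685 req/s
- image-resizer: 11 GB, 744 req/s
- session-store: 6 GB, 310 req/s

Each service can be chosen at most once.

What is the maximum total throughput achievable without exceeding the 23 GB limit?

1429

Ranking by ratio (throughput/GB): image-resizer 67.64, email-composer 57.20, metrics-collector 57.08.
A density-first pass picks email-composer + auth-service + image-resizer + session-store — 1395 at 23 GB.
The 12 GB tied up in email-composer and auth-service and session-store is better spent on metrics-collector — total rises to 1429 (23 GB).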